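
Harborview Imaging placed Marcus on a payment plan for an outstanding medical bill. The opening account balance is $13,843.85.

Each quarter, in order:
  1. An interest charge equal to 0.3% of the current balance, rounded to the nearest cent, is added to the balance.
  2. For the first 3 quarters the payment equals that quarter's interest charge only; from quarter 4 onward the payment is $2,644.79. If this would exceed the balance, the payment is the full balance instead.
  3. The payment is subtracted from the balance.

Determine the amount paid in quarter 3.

# | Opening | Interest | Payment | End bal
1 | $13,843.85 | $41.53 | $41.53 | $13,843.85
2 | $13,843.85 | $41.53 | $41.53 | $13,843.85
3 | $13,843.85 | $41.53 | $41.53 | $13,843.85

$41.53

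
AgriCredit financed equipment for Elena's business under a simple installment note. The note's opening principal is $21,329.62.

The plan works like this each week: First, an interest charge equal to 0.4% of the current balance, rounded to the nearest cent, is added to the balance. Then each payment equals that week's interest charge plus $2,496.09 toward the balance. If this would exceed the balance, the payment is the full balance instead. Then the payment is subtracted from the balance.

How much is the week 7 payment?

$2,521.50

Week 1: $21,329.62 +$85.32 interest = $21,414.94; pay $2,581.41 → $18,833.53
Week 2: $18,833.53 +$75.33 interest = $18,908.86; pay $2,571.42 → $16,337.44
Week 3: $16,337.44 +$65.35 interest = $16,402.79; pay $2,561.44 → $13,841.35
Week 4: $13,841.35 +$55.37 interest = $13,896.72; pay $2,551.46 → $11,345.26
Week 5: $11,345.26 +$45.38 interest = $11,390.64; pay $2,541.47 → $8,849.17
Week 6: $8,849.17 +$35.40 interest = $8,884.57; pay $2,531.49 → $6,353.08
Week 7: $6,353.08 +$25.41 interest = $6,378.49; pay $2,521.50 → $3,856.99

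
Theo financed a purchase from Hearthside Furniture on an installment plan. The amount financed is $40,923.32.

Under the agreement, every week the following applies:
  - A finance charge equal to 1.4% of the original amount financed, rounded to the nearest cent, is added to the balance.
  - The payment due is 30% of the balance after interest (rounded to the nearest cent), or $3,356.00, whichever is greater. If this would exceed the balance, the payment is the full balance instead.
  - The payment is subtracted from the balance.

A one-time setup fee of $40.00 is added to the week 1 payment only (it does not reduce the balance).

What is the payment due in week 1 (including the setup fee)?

$12,488.88

Week 1: opening $40,923.32; interest $572.93 → $41,496.25; payment $12,448.88 (+ $40.00 fee); balance $29,047.37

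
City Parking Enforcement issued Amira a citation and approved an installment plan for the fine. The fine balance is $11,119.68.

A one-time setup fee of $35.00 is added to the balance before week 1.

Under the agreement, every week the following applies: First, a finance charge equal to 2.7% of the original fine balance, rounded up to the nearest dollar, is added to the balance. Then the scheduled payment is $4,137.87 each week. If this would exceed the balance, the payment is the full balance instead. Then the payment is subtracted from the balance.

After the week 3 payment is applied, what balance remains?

# | Opening | Interest | Payment | End bal
1 | $11,154.68 | $301.00 | $4,137.87 | $7,317.81
2 | $7,317.81 | $301.00 | $4,137.87 | $3,480.94
3 | $3,480.94 | $301.00 | $3,781.94 | $0.00

$0.00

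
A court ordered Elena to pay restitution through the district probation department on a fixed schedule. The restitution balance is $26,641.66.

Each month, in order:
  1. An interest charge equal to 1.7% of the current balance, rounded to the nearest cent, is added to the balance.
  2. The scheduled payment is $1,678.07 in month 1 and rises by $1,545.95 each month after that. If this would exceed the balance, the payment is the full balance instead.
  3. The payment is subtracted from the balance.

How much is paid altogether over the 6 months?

Month 1: opening $26,641.66; interest $452.91 → $27,094.57; payment $1,678.07; balance $25,416.50
Month 2: opening $25,416.50; interest $432.08 → $25,848.58; payment $3,224.02; balance $22,624.56
Month 3: opening $22,624.56; interest $384.62 → $23,009.18; payment $4,769.97; balance $18,239.21
Month 4: opening $18,239.21; interest $310.07 → $18,549.28; payment $6,315.92; balance $12,233.36
Month 5: opening $12,233.36; interest $207.97 → $12,441.33; payment $7,861.87; balance $4,579.46
Month 6: opening $4,579.46; interest $77.85 → $4,657.31; payment $4,657.31; balance $0.00
Total paid: $28,507.16

$28,507.16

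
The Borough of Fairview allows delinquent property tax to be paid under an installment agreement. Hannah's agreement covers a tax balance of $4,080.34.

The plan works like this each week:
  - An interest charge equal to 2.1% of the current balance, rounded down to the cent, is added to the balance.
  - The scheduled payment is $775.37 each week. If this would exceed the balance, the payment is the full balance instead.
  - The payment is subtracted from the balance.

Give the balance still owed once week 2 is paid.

$2,686.48

Week 1: $4,080.34 +$85.68 interest = $4,166.02; pay $775.37 → $3,390.65
Week 2: $3,390.65 +$71.20 interest = $3,461.85; pay $775.37 → $2,686.48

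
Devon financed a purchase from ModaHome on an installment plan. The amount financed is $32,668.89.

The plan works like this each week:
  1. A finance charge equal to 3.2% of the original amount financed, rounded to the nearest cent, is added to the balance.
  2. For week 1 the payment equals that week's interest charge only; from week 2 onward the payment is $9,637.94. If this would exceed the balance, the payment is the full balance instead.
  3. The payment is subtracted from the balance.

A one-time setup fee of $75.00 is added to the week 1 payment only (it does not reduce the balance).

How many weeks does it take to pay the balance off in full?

# | Opening | Interest | Payment | Fee | End bal
1 | $32,668.89 | $1,045.40 | $1,045.40 | $75.00 | $32,668.89
2 | $32,668.89 | $1,045.40 | $9,637.94 | — | $24,076.35
3 | $24,076.35 | $1,045.40 | $9,637.94 | — | $15,483.81
4 | $15,483.81 | $1,045.40 | $9,637.94 | — | $6,891.27
5 | $6,891.27 | $1,045.40 | $7,936.67 | — | $0.00
Balance reaches $0.00 in week 5.

5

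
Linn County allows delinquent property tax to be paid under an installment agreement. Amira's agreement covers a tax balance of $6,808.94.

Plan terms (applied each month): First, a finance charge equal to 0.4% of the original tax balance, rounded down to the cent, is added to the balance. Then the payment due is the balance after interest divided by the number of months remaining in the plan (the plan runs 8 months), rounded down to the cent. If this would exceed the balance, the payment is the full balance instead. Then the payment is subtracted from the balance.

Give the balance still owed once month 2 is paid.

Month 1: opening $6,808.94; interest $27.23 → $6,836.17; payment $854.52; balance $5,981.65
Month 2: opening $5,981.65; interest $27.23 → $6,008.88; payment $858.41; balance $5,150.47

$5,150.47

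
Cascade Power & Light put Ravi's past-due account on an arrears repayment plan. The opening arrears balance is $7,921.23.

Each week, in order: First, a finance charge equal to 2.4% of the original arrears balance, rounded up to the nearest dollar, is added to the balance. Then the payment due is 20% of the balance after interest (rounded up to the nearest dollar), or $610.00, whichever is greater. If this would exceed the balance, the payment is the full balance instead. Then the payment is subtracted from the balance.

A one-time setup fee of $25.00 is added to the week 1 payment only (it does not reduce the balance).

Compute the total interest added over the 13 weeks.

# | Opening | Interest | Payment | Fee | End bal
1 | $7,921.23 | $191.00 | $1,623.00 | $25.00 | $6,489.23
2 | $6,489.23 | $191.00 | $1,337.00 | — | $5,343.23
3 | $5,343.23 | $191.00 | $1,107.00 | — | $4,427.23
4 | $4,427.23 | $191.00 | $924.00 | — | $3,694.23
5 | $3,694.23 | $191.00 | $778.00 | — | $3,107.23
6 | $3,107.23 | $191.00 | $660.00 | — | $2,638.23
7 | $2,638.23 | $191.00 | $610.00 | — | $2,219.23
8 | $2,219.23 | $191.00 | $610.00 | — | $1,800.23
9 | $1,800.23 | $191.00 | $610.00 | — | $1,381.23
10 | $1,381.23 | $191.00 | $610.00 | — | $962.23
11 | $962.23 | $191.00 | $610.00 | — | $543.23
12 | $543.23 | $191.00 | $610.00 | — | $124.23
13 | $124.23 | $191.00 | $315.23 | — | $0.00
Total interest: $191.00 + $191.00 + $191.00 + $191.00 + $191.00 + $191.00 + $191.00 + $191.00 + $191.00 + $191.00 + $191.00 + $191.00 + $191.00 = $2,483.00

$2,483.00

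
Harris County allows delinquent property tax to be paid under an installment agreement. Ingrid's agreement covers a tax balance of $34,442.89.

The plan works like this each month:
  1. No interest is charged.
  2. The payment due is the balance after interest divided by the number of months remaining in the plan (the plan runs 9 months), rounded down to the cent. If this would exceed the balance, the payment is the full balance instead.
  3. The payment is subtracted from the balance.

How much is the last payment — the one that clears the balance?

Month 1: opening $34,442.89; payment $3,826.98; balance $30,615.91
Month 2: opening $30,615.91; payment $3,826.98; balance $26,788.93
Month 3: opening $26,788.93; payment $3,826.99; balance $22,961.94
Month 4: opening $22,961.94; payment $3,826.99; balance $19,134.95
Month 5: opening $19,134.95; payment $3,826.99; balance $15,307.96
Month 6: opening $15,307.96; payment $3,826.99; balance $11,480.97
Month 7: opening $11,480.97; payment $3,826.99; balance $7,653.98
Month 8: opening $7,653.98; payment $3,826.99; balance $3,826.99
Month 9: opening $3,826.99; payment $3,826.99; balance $0.00

$3,826.99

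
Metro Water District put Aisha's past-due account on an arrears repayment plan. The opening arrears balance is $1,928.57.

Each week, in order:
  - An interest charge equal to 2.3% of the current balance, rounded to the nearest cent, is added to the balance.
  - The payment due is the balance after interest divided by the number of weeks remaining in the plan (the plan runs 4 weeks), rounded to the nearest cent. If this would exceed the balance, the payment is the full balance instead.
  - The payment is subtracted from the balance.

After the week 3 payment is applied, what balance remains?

Week 1: opening $1,928.57; interest $44.36 → $1,972.93; payment $493.23; balance $1,479.70
Week 2: opening $1,479.70; interest $34.03 → $1,513.73; payment $504.58; balance $1,009.15
Week 3: opening $1,009.15; interest $23.21 → $1,032.36; payment $516.18; balance $516.18

$516.18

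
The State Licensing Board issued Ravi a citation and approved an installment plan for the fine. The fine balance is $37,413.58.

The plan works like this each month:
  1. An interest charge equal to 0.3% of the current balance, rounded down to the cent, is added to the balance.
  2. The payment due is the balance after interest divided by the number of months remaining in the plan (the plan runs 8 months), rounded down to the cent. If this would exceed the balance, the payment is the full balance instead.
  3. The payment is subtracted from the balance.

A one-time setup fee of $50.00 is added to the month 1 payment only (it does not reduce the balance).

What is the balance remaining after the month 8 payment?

Month 1: $37,413.58 +$112.24 interest = $37,525.82; pay $4,690.72 (+ $50.00 fee) → $32,835.10
Month 2: $32,835.10 +$98.50 interest = $32,933.60; pay $4,704.80 → $28,228.80
Month 3: $28,228.80 +$84.68 interest = $28,313.48; pay $4,718.91 → $23,594.57
Month 4: $23,594.57 +$70.78 interest = $23,665.35; pay $4,733.07 → $18,932.28
Month 5: $18,932.28 +$56.79 interest = $18,989.07; pay $4,747.26 → $14,241.81
Month 6: $14,241.81 +$42.72 interest = $14,284.53; pay $4,761.51 → $9,523.02
Month 7: $9,523.02 +$28.56 interest = $9,551.58; pay $4,775.79 → $4,775.79
Month 8: $4,775.79 +$14.32 interest = $4,790.11; pay $4,790.11 → $0.00

$0.00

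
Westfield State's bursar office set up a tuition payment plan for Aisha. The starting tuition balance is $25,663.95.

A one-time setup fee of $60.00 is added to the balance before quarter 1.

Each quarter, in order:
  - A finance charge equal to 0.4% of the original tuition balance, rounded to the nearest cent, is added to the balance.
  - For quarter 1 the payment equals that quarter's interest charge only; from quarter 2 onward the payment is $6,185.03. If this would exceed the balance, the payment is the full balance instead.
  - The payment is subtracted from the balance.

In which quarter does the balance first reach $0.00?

Quarter 1: $25,723.95 +$102.66 interest = $25,826.61; pay $102.66 → $25,723.95
Quarter 2: $25,723.95 +$102.66 interest = $25,826.61; pay $6,185.03 → $19,641.58
Quarter 3: $19,641.58 +$102.66 interest = $19,744.24; pay $6,185.03 → $13,559.21
Quarter 4: $13,559.21 +$102.66 interest = $13,661.87; pay $6,185.03 → $7,476.84
Quarter 5: $7,476.84 +$102.66 interest = $7,579.50; pay $6,185.03 → $1,394.47
Quarter 6: $1,394.47 +$102.66 interest = $1,497.13; pay $1,497.13 → $0.00
Balance reaches $0.00 in quarter 6.

6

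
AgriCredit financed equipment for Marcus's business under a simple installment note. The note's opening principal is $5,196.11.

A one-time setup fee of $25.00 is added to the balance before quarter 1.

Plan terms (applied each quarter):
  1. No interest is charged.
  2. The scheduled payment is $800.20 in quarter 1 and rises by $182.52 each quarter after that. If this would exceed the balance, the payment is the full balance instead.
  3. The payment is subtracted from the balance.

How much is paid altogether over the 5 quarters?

$5,221.11

# | Opening | Payment | End bal
1 | $5,221.11 | $800.20 | $4,420.91
2 | $4,420.91 | $982.72 | $3,438.19
3 | $3,438.19 | $1,165.24 | $2,272.95
4 | $2,272.95 | $1,347.76 | $925.19
5 | $925.19 | $925.19 | $0.00
Total paid: $5,221.11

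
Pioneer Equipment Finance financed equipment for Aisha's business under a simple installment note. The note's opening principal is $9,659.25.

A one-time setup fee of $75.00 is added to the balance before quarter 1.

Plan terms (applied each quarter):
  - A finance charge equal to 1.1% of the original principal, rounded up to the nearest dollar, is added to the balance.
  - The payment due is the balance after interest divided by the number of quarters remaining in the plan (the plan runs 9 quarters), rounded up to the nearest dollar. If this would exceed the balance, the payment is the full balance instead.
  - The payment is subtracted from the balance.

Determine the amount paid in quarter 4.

$1,140.00

Quarter 1: opening $9,734.25; interest $107.00 → $9,841.25; payment $1,094.00; balance $8,747.25
Quarter 2: opening $8,747.25; interest $107.00 → $8,854.25; payment $1,107.00; balance $7,747.25
Quarter 3: opening $7,747.25; interest $107.00 → $7,854.25; payment $1,123.00; balance $6,731.25
Quarter 4: opening $6,731.25; interest $107.00 → $6,838.25; payment $1,140.00; balance $5,698.25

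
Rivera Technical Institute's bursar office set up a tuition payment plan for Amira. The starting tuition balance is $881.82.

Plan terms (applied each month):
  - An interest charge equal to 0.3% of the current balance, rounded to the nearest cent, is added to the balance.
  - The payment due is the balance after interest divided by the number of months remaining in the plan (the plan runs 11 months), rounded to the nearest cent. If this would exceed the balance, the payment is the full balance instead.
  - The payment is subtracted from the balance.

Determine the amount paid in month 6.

$81.62

Month 1: opening $881.82; interest $2.65 → $884.47; payment $80.41; balance $804.06
Month 2: opening $804.06; interest $2.41 → $806.47; payment $80.65; balance $725.82
Month 3: opening $725.82; interest $2.18 → $728.00; payment $80.89; balance $647.11
Month 4: opening $647.11; interest $1.94 → $649.05; payment $81.13; balance $567.92
Month 5: opening $567.92; interest $1.70 → $569.62; payment $81.37; balance $488.25
Month 6: opening $488.25; interest $1.46 → $489.71; payment $81.62; balance $408.09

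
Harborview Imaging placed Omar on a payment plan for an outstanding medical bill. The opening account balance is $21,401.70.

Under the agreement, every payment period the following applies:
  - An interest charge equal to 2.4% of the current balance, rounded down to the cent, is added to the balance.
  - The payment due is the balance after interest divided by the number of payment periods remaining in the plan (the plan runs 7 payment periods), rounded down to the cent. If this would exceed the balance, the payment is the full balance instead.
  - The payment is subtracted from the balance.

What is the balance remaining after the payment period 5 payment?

Payment period 1: $21,401.70 +$513.64 interest = $21,915.34; pay $3,130.76 → $18,784.58
Payment period 2: $18,784.58 +$450.82 interest = $19,235.40; pay $3,205.90 → $16,029.50
Payment period 3: $16,029.50 +$384.70 interest = $16,414.20; pay $3,282.84 → $13,131.36
Payment period 4: $13,131.36 +$315.15 interest = $13,446.51; pay $3,361.62 → $10,084.89
Payment period 5: $10,084.89 +$242.03 interest = $10,326.92; pay $3,442.30 → $6,884.62

$6,884.62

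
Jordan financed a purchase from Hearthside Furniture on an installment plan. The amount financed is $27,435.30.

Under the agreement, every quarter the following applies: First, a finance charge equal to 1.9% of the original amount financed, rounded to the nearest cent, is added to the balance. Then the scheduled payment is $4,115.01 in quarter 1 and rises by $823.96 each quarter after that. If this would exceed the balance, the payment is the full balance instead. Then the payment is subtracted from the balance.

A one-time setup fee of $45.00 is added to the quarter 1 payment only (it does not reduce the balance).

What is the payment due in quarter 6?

$1,748.27

Quarter 1: opening $27,435.30; interest $521.27 → $27,956.57; payment $4,115.01 (+ $45.00 fee); balance $23,841.56
Quarter 2: opening $23,841.56; interest $521.27 → $24,362.83; payment $4,938.97; balance $19,423.86
Quarter 3: opening $19,423.86; interest $521.27 → $19,945.13; payment $5,762.93; balance $14,182.20
Quarter 4: opening $14,182.20; interest $521.27 → $14,703.47; payment $6,586.89; balance $8,116.58
Quarter 5: opening $8,116.58; interest $521.27 → $8,637.85; payment $7,410.85; balance $1,227.00
Quarter 6: opening $1,227.00; interest $521.27 → $1,748.27; payment $1,748.27; balance $0.00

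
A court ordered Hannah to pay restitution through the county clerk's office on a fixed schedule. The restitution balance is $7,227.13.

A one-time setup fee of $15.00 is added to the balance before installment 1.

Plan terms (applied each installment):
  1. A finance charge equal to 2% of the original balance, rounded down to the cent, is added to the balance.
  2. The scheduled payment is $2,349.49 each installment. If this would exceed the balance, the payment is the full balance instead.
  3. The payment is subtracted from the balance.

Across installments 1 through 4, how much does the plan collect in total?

Installment 1: opening $7,242.13; interest $144.54 → $7,386.67; payment $2,349.49; balance $5,037.18
Installment 2: opening $5,037.18; interest $144.54 → $5,181.72; payment $2,349.49; balance $2,832.23
Installment 3: opening $2,832.23; interest $144.54 → $2,976.77; payment $2,349.49; balance $627.28
Installment 4: opening $627.28; interest $144.54 → $771.82; payment $771.82; balance $0.00
Total paid: $7,820.29

$7,820.29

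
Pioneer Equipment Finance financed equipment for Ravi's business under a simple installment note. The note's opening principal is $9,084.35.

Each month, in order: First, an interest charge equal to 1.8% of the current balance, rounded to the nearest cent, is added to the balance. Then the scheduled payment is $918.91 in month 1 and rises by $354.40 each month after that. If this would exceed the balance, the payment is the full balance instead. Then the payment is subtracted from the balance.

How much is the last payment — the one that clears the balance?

$1,588.68

Month 1: opening $9,084.35; interest $163.52 → $9,247.87; payment $918.91; balance $8,328.96
Month 2: opening $8,328.96; interest $149.92 → $8,478.88; payment $1,273.31; balance $7,205.57
Month 3: opening $7,205.57; interest $129.70 → $7,335.27; payment $1,627.71; balance $5,707.56
Month 4: opening $5,707.56; interest $102.74 → $5,810.30; payment $1,982.11; balance $3,828.19
Month 5: opening $3,828.19; interest $68.91 → $3,897.10; payment $2,336.51; balance $1,560.59
Month 6: opening $1,560.59; interest $28.09 → $1,588.68; payment $1,588.68; balance $0.00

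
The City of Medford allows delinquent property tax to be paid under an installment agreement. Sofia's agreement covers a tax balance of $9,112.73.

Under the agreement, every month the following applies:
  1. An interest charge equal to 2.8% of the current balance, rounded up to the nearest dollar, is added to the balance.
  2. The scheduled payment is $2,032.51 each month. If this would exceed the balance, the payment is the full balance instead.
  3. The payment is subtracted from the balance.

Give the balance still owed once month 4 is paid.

Month 1: opening $9,112.73; interest $256.00 → $9,368.73; payment $2,032.51; balance $7,336.22
Month 2: opening $7,336.22; interest $206.00 → $7,542.22; payment $2,032.51; balance $5,509.71
Month 3: opening $5,509.71; interest $155.00 → $5,664.71; payment $2,032.51; balance $3,632.20
Month 4: opening $3,632.20; interest $102.00 → $3,734.20; payment $2,032.51; balance $1,701.69

$1,701.69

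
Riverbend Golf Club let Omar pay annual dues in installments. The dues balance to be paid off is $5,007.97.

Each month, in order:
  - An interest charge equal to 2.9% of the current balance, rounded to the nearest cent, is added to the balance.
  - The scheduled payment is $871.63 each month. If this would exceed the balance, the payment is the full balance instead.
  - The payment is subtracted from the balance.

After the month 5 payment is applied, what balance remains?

# | Opening | Interest | Payment | End bal
1 | $5,007.97 | $145.23 | $871.63 | $4,281.57
2 | $4,281.57 | $124.17 | $871.63 | $3,534.11
3 | $3,534.11 | $102.49 | $871.63 | $2,764.97
4 | $2,764.97 | $80.18 | $871.63 | $1,973.52
5 | $1,973.52 | $57.23 | $871.63 | $1,159.12

$1,159.12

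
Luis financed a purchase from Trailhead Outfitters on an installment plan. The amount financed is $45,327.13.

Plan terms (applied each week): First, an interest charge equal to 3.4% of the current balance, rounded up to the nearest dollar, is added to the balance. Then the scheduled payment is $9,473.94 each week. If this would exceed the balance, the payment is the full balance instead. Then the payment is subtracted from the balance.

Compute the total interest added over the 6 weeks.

# | Opening | Interest | Payment | End bal
1 | $45,327.13 | $1,542.00 | $9,473.94 | $37,395.19
2 | $37,395.19 | $1,272.00 | $9,473.94 | $29,193.25
3 | $29,193.25 | $993.00 | $9,473.94 | $20,712.31
4 | $20,712.31 | $705.00 | $9,473.94 | $11,943.37
5 | $11,943.37 | $407.00 | $9,473.94 | $2,876.43
6 | $2,876.43 | $98.00 | $2,974.43 | $0.00
Total interest: $1,542.00 + $1,272.00 + $993.00 + $705.00 + $407.00 + $98.00 = $5,017.00

$5,017.00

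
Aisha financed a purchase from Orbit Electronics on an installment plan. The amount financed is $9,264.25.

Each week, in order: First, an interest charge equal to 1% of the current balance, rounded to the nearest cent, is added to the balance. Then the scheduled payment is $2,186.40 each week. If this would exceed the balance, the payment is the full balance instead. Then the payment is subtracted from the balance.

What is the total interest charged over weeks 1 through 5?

Week 1: $9,264.25 +$92.64 interest = $9,356.89; pay $2,186.40 → $7,170.49
Week 2: $7,170.49 +$71.70 interest = $7,242.19; pay $2,186.40 → $5,055.79
Week 3: $5,055.79 +$50.56 interest = $5,106.35; pay $2,186.40 → $2,919.95
Week 4: $2,919.95 +$29.20 interest = $2,949.15; pay $2,186.40 → $762.75
Week 5: $762.75 +$7.63 interest = $770.38; pay $770.38 → $0.00
Total interest: $92.64 + $71.70 + $50.56 + $29.20 + $7.63 = $251.73

$251.73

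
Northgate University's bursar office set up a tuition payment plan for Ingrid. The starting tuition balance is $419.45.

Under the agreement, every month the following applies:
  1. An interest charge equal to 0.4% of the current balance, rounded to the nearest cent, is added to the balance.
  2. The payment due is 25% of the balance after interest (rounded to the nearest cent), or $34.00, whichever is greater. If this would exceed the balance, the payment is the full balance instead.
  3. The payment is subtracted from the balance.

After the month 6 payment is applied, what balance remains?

$67.80

Month 1: opening $419.45; interest $1.68 → $421.13; payment $105.28; balance $315.85
Month 2: opening $315.85; interest $1.26 → $317.11; payment $79.28; balance $237.83
Month 3: opening $237.83; interest $0.95 → $238.78; payment $59.70; balance $179.08
Month 4: opening $179.08; interest $0.72 → $179.80; payment $44.95; balance $134.85
Month 5: opening $134.85; interest $0.54 → $135.39; payment $34.00; balance $101.39
Month 6: opening $101.39; interest $0.41 → $101.80; payment $34.00; balance $67.80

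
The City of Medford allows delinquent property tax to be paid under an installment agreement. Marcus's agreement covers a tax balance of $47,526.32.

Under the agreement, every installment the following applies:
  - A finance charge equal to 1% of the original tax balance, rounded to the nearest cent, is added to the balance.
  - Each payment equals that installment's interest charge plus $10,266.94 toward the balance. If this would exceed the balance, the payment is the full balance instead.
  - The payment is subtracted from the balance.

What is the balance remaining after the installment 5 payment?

Installment 1: opening $47,526.32; interest $475.26 → $48,001.58; payment $10,742.20; balance $37,259.38
Installment 2: opening $37,259.38; interest $475.26 → $37,734.64; payment $10,742.20; balance $26,992.44
Installment 3: opening $26,992.44; interest $475.26 → $27,467.70; payment $10,742.20; balance $16,725.50
Installment 4: opening $16,725.50; interest $475.26 → $17,200.76; payment $10,742.20; balance $6,458.56
Installment 5: opening $6,458.56; interest $475.26 → $6,933.82; payment $6,933.82; balance $0.00

$0.00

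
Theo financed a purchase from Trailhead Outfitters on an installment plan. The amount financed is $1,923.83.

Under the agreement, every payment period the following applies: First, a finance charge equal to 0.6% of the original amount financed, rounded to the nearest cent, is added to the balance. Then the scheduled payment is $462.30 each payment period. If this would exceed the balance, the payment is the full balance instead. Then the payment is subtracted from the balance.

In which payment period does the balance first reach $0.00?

5

Payment period 1: $1,923.83 +$11.54 interest = $1,935.37; pay $462.30 → $1,473.07
Payment period 2: $1,473.07 +$11.54 interest = $1,484.61; pay $462.30 → $1,022.31
Payment period 3: $1,022.31 +$11.54 interest = $1,033.85; pay $462.30 → $571.55
Payment period 4: $571.55 +$11.54 interest = $583.09; pay $462.30 → $120.79
Payment period 5: $120.79 +$11.54 interest = $132.33; pay $132.33 → $0.00
Balance reaches $0.00 in payment period 5.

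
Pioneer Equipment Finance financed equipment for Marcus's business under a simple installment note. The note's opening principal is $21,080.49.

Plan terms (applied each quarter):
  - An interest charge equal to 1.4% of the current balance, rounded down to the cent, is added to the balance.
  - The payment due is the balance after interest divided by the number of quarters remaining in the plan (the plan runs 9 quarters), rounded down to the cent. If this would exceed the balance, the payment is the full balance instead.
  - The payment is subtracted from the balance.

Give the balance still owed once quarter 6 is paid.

Quarter 1: $21,080.49 +$295.12 interest = $21,375.61; pay $2,375.06 → $19,000.55
Quarter 2: $19,000.55 +$266.00 interest = $19,266.55; pay $2,408.31 → $16,858.24
Quarter 3: $16,858.24 +$236.01 interest = $17,094.25; pay $2,442.03 → $14,652.22
Quarter 4: $14,652.22 +$205.13 interest = $14,857.35; pay $2,476.22 → $12,381.13
Quarter 5: $12,381.13 +$173.33 interest = $12,554.46; pay $2,510.89 → $10,043.57
Quarter 6: $10,043.57 +$140.60 interest = $10,184.17; pay $2,546.04 → $7,638.13

$7,638.13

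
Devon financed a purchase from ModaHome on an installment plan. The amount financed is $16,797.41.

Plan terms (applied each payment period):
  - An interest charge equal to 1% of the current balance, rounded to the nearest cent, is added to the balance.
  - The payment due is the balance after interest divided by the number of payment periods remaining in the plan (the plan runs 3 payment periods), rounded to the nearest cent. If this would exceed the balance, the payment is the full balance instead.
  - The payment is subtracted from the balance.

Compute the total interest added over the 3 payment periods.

$338.19

Payment period 1: opening $16,797.41; interest $167.97 → $16,965.38; payment $5,655.13; balance $11,310.25
Payment period 2: opening $11,310.25; interest $113.10 → $11,423.35; payment $5,711.68; balance $5,711.67
Payment period 3: opening $5,711.67; interest $57.12 → $5,768.79; payment $5,768.79; balance $0.00
Total interest: $167.97 + $113.10 + $57.12 = $338.19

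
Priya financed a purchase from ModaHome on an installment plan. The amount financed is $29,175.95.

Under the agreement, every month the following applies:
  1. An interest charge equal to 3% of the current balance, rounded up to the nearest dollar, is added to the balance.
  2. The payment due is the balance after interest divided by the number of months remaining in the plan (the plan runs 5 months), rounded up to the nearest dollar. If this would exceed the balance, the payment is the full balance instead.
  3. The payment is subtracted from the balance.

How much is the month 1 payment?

$6,011.00

Month 1: $29,175.95 +$876.00 interest = $30,051.95; pay $6,011.00 → $24,040.95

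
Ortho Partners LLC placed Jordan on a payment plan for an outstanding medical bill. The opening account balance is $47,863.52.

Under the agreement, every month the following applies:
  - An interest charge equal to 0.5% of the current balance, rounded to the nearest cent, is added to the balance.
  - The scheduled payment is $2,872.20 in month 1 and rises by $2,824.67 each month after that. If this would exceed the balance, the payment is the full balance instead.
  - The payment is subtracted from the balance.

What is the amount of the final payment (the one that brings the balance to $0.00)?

$6,209.41

# | Opening | Interest | Payment | End bal
1 | $47,863.52 | $239.32 | $2,872.20 | $45,230.64
2 | $45,230.64 | $226.15 | $5,696.87 | $39,759.92
3 | $39,759.92 | $198.80 | $8,521.54 | $31,437.18
4 | $31,437.18 | $157.19 | $11,346.21 | $20,248.16
5 | $20,248.16 | $101.24 | $14,170.88 | $6,178.52
6 | $6,178.52 | $30.89 | $6,209.41 | $0.00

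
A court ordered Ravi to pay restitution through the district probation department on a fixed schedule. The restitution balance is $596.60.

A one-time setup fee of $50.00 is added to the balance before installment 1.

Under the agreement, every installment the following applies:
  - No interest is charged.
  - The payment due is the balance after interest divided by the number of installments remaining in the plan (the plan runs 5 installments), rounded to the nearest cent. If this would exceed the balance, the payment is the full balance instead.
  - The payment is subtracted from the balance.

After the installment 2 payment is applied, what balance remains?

$387.96

Installment 1: opening $646.60; payment $129.32; balance $517.28
Installment 2: opening $517.28; payment $129.32; balance $387.96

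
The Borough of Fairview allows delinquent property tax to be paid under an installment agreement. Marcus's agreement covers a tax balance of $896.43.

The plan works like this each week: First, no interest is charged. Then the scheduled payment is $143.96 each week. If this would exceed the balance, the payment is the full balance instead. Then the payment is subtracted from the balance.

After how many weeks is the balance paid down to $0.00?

7

Week 1: $896.43 − $143.96 → $752.47
Week 2: $752.47 − $143.96 → $608.51
Week 3: $608.51 − $143.96 → $464.55
Week 4: $464.55 − $143.96 → $320.59
Week 5: $320.59 − $143.96 → $176.63
Week 6: $176.63 − $143.96 → $32.67
Week 7: $32.67 − $32.67 → $0.00
Balance reaches $0.00 in week 7.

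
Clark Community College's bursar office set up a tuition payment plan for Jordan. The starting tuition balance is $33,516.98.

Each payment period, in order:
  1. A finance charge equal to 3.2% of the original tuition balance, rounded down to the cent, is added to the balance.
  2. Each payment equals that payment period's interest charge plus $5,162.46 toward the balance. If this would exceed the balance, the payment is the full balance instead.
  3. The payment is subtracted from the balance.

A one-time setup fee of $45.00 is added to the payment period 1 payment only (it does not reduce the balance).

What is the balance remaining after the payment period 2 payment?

Payment period 1: $33,516.98 +$1,072.54 interest = $34,589.52; pay $6,235.00 (+ $45.00 fee) → $28,354.52
Payment period 2: $28,354.52 +$1,072.54 interest = $29,427.06; pay $6,235.00 → $23,192.06

$23,192.06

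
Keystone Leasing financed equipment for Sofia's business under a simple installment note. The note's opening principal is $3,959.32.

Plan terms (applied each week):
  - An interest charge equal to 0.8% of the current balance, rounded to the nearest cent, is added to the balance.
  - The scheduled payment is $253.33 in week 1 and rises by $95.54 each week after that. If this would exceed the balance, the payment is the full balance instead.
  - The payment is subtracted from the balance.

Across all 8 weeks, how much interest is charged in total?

# | Opening | Interest | Payment | End bal
1 | $3,959.32 | $31.67 | $253.33 | $3,737.66
2 | $3,737.66 | $29.90 | $348.87 | $3,418.69
3 | $3,418.69 | $27.35 | $444.41 | $3,001.63
4 | $3,001.63 | $24.01 | $539.95 | $2,485.69
5 | $2,485.69 | $19.89 | $635.49 | $1,870.09
6 | $1,870.09 | $14.96 | $731.03 | $1,154.02
7 | $1,154.02 | $9.23 | $826.57 | $336.68
8 | $336.68 | $2.69 | $339.37 | $0.00
Total interest: $31.67 + $29.90 + $27.35 + $24.01 + $19.89 + $14.96 + $9.23 + $2.69 = $159.70

$159.70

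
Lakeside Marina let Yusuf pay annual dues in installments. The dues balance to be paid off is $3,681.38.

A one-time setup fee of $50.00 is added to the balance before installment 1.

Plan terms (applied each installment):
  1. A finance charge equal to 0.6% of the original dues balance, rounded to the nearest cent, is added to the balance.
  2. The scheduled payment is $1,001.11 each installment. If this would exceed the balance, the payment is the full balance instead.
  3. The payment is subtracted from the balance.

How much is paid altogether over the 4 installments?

$3,819.74

Installment 1: opening $3,731.38; interest $22.09 → $3,753.47; payment $1,001.11; balance $2,752.36
Installment 2: opening $2,752.36; interest $22.09 → $2,774.45; payment $1,001.11; balance $1,773.34
Installment 3: opening $1,773.34; interest $22.09 → $1,795.43; payment $1,001.11; balance $794.32
Installment 4: opening $794.32; interest $22.09 → $816.41; payment $816.41; balance $0.00
Total paid: $3,819.74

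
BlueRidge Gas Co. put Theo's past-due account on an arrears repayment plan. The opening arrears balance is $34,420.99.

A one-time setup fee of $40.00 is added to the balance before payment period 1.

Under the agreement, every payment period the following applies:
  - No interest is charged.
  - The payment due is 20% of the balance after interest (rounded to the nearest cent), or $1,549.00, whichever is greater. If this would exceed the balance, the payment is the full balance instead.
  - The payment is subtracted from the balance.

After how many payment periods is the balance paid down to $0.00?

12

Payment period 1: opening $34,460.99; payment $6,892.20; balance $27,568.79
Payment period 2: opening $27,568.79; payment $5,513.76; balance $22,055.03
Payment period 3: opening $22,055.03; payment $4,411.01; balance $17,644.02
Payment period 4: opening $17,644.02; payment $3,528.80; balance $14,115.22
Payment period 5: opening $14,115.22; payment $2,823.04; balance $11,292.18
Payment period 6: opening $11,292.18; payment $2,258.44; balance $9,033.74
Payment period 7: opening $9,033.74; payment $1,806.75; balance $7,226.99
Payment period 8: opening $7,226.99; payment $1,549.00; balance $5,677.99
Payment period 9: opening $5,677.99; payment $1,549.00; balance $4,128.99
Payment period 10: opening $4,128.99; payment $1,549.00; balance $2,579.99
Payment period 11: opening $2,579.99; payment $1,549.00; balance $1,030.99
Payment period 12: opening $1,030.99; payment $1,030.99; balance $0.00
Balance reaches $0.00 in payment period 12.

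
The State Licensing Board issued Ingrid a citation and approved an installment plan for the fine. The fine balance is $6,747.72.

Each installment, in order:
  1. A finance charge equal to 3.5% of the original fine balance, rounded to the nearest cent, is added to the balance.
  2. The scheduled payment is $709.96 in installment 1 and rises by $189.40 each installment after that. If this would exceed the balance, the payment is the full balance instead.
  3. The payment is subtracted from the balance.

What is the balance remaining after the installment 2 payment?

Installment 1: $6,747.72 +$236.17 interest = $6,983.89; pay $709.96 → $6,273.93
Installment 2: $6,273.93 +$236.17 interest = $6,510.10; pay $899.36 → $5,610.74

$5,610.74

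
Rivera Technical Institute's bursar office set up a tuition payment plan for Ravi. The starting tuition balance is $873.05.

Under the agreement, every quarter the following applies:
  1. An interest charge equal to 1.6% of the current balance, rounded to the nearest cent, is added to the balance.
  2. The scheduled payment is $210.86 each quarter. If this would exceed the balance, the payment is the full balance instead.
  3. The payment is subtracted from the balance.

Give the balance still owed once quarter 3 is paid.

Quarter 1: opening $873.05; interest $13.97 → $887.02; payment $210.86; balance $676.16
Quarter 2: opening $676.16; interest $10.82 → $686.98; payment $210.86; balance $476.12
Quarter 3: opening $476.12; interest $7.62 → $483.74; payment $210.86; balance $272.88

$272.88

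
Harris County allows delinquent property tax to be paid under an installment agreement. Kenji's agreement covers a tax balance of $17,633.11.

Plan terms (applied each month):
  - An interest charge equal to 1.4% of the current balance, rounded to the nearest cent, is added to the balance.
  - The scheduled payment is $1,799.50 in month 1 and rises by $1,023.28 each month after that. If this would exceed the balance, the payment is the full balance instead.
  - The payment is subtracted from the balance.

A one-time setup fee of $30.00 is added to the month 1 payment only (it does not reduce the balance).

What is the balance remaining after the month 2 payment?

$13,482.82

Month 1: $17,633.11 +$246.86 interest = $17,879.97; pay $1,799.50 (+ $30.00 fee) → $16,080.47
Month 2: $16,080.47 +$225.13 interest = $16,305.60; pay $2,822.78 → $13,482.82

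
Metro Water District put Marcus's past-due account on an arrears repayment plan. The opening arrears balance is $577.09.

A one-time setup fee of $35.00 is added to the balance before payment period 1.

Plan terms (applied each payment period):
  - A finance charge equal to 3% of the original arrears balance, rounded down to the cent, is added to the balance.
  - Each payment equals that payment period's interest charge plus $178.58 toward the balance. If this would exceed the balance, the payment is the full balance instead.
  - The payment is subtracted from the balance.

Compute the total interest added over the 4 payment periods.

$69.24

Payment period 1: $612.09 +$17.31 interest = $629.40; pay $195.89 → $433.51
Payment period 2: $433.51 +$17.31 interest = $450.82; pay $195.89 → $254.93
Payment period 3: $254.93 +$17.31 interest = $272.24; pay $195.89 → $76.35
Payment period 4: $76.35 +$17.31 interest = $93.66; pay $93.66 → $0.00
Total interest: $17.31 + $17.31 + $17.31 + $17.31 = $69.24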